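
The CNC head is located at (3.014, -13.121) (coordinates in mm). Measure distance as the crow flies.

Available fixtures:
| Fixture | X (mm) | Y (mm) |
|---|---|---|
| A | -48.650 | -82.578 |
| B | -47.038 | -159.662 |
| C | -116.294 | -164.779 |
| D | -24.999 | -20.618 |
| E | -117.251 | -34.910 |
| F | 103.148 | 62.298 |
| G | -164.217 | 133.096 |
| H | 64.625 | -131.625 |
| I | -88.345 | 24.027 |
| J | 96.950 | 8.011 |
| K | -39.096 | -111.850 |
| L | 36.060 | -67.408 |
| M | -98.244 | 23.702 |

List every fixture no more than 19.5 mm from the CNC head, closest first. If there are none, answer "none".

Distances from (3.014, -13.121):
A: √((-51.664)² + (-69.457)²) = √(2669.16890 + 4824.27485) = 86.565 mm
B: √((-50.052)² + (-146.541)²) = √(2505.20270 + 21474.26468) = 154.853 mm
C: √((-119.308)² + (-151.658)²) = √(14234.39886 + 23000.14896) = 192.963 mm
D: √((-28.013)² + (-7.497)²) = √(784.72817 + 56.20501) = 28.999 mm
E: √((-120.265)² + (-21.789)²) = √(14463.67022 + 474.76052) = 122.223 mm
F: √((100.134)² + (75.419)²) = √(10026.81796 + 5688.02556) = 125.359 mm
G: √((-167.231)² + (146.217)²) = √(27966.20736 + 21379.41109) = 222.139 mm
H: √((61.611)² + (-118.504)²) = √(3795.91532 + 14043.19802) = 133.563 mm
I: √((-91.359)² + (37.148)²) = √(8346.46688 + 1379.97390) = 98.623 mm
J: √((93.936)² + (21.132)²) = √(8823.97210 + 446.56142) = 96.284 mm
K: √((-42.110)² + (-98.729)²) = √(1773.25210 + 9747.41544) = 107.334 mm
L: √((33.046)² + (-54.287)²) = √(1092.03812 + 2947.07837) = 63.554 mm
M: √((-101.258)² + (36.823)²) = √(10253.18256 + 1355.93333) = 107.746 mm
Threshold 19.5 mm: none within range.

none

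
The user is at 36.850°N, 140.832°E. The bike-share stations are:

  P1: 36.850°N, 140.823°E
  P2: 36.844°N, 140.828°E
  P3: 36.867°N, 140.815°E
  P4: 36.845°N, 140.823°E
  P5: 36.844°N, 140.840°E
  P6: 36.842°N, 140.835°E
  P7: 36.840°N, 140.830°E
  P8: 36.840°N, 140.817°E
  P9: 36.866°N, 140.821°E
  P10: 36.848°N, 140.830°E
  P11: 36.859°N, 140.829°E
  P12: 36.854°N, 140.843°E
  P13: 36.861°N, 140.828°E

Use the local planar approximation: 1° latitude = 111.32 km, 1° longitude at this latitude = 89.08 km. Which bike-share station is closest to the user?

Distances from 36.850°N, 140.832°E:
P1: 0.802 km
P2: 0.757 km
P3: 2.424 km
P4: 0.976 km
P5: 0.977 km
P6: 0.930 km
P7: 1.127 km
P8: 1.739 km
P9: 2.033 km
P10: 0.285 km
P11: 1.037 km
P12: 1.076 km
P13: 1.275 km
Minimum: P10 at 0.285 km.

P10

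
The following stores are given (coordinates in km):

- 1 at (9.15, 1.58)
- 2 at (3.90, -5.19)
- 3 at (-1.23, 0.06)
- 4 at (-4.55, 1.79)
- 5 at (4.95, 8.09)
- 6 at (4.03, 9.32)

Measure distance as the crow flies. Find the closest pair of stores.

5 and 6

Pairwise distances:
1–2: 8.57 km
1–3: 10.49 km
1–4: 13.70 km
1–5: 7.75 km
1–6: 9.28 km
2–3: 7.34 km
2–4: 10.96 km
2–5: 13.32 km
2–6: 14.51 km
3–4: 3.74 km
3–5: 10.13 km
3–6: 10.65 km
4–5: 11.40 km
4–6: 11.42 km
5–6: 1.54 km
Closest pair: 5–6 at 1.54 km.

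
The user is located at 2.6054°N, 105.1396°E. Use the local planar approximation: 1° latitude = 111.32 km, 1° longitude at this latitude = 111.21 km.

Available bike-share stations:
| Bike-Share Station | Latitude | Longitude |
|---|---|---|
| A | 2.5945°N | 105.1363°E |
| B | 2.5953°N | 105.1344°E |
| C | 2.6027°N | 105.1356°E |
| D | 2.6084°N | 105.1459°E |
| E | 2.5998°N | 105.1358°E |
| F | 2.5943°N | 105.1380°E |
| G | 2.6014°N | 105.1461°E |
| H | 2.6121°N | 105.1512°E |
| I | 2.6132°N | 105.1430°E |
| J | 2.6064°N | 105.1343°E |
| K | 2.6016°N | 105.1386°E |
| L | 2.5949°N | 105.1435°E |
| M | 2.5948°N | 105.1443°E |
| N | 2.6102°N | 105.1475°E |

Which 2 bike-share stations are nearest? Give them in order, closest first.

Distances from 2.6054°N, 105.1396°E:
A: √((-0.0109·111.32)² + (-0.0033·111.21)²) = √(1.472310 + 0.134684) = 1.2677 km
B: √((-0.0101·111.32)² + (-0.0052·111.21)²) = √(1.264122 + 0.334422) = 1.2643 km
C: √((-0.0027·111.32)² + (-0.0040·111.21)²) = √(0.090339 + 0.197883) = 0.5369 km
D: √((0.0030·111.32)² + (0.0063·111.21)²) = √(0.111529 + 0.490873) = 0.7761 km
E: √((-0.0056·111.32)² + (-0.0038·111.21)²) = √(0.388618 + 0.178589) = 0.7531 km
F: √((-0.0111·111.32)² + (-0.0016·111.21)²) = √(1.526836 + 0.031661) = 1.2484 km
G: √((-0.0040·111.32)² + (0.0065·111.21)²) = √(0.198274 + 0.522534) = 0.8490 km
H: √((0.0067·111.32)² + (0.0116·111.21)²) = √(0.556283 + 1.664193) = 1.4901 km
I: √((0.0078·111.32)² + (0.0034·111.21)²) = √(0.753938 + 0.142970) = 0.9471 km
J: √((0.0010·111.32)² + (-0.0053·111.21)²) = √(0.012392 + 0.347408) = 0.5998 km
K: √((-0.0038·111.32)² + (-0.0010·111.21)²) = √(0.178943 + 0.012368) = 0.4374 km
L: √((-0.0105·111.32)² + (0.0039·111.21)²) = √(1.366234 + 0.188112) = 1.2467 km
M: √((-0.0106·111.32)² + (0.0047·111.21)²) = √(1.392381 + 0.273202) = 1.2906 km
N: √((0.0048·111.32)² + (0.0079·111.21)²) = √(0.285515 + 0.771866) = 1.0283 km
Sorted: K (0.4374 km) < C (0.5369 km) < J (0.5998 km) < E (0.7531 km) < …

K, C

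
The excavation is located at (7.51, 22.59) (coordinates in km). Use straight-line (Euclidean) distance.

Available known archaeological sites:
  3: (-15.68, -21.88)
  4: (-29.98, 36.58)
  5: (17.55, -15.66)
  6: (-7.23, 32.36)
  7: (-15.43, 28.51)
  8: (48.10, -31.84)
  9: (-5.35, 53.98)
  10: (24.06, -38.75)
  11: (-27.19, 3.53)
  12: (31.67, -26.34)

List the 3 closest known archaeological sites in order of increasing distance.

Distances from (7.51, 22.59):
3: √((-23.19)² + (-44.47)²) = √(537.7761 + 1977.5809) = 50.15 km
4: √((-37.49)² + (13.99)²) = √(1405.5001 + 195.7201) = 40.02 km
5: √((10.04)² + (-38.25)²) = √(100.8016 + 1463.0625) = 39.55 km
6: √((-14.74)² + (9.77)²) = √(217.2676 + 95.4529) = 17.68 km
7: √((-22.94)² + (5.92)²) = √(526.2436 + 35.0464) = 23.69 km
8: √((40.59)² + (-54.43)²) = √(1647.5481 + 2962.6249) = 67.90 km
9: √((-12.86)² + (31.39)²) = √(165.3796 + 985.3321) = 33.92 km
10: √((16.55)² + (-61.34)²) = √(273.9025 + 3762.5956) = 63.53 km
11: √((-34.70)² + (-19.06)²) = √(1204.0900 + 363.2836) = 39.59 km
12: √((24.16)² + (-48.93)²) = √(583.7056 + 2394.1449) = 54.57 km
Sorted: 6 (17.68 km) < 7 (23.69 km) < 9 (33.92 km) < 5 (39.55 km) < 11 (39.59 km) < …

6, 7, 9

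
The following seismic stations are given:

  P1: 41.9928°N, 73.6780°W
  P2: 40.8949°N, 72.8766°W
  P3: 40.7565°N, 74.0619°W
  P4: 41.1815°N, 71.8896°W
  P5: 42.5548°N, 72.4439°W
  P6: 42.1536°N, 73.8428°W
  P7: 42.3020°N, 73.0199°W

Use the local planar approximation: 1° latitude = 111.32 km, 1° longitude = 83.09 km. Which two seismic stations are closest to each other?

P1 and P6

Pairwise distances:
P1–P2: 139.1808 km
P1–P3: 141.2732 km
P1–P4: 173.8908 km
P1–P5: 120.1196 km
P1–P6: 22.5372 km
P1–P7: 64.6128 km
P2–P3: 99.6844 km
P2–P4: 87.9971 km
P2–P5: 188.2453 km
P2–P6: 161.4878 km
P2–P7: 157.0903 km
P3–P4: 186.5939 km
P3–P5: 241.1405 km
P3–P6: 156.5870 km
P3–P7: 192.6021 km
P4–P5: 159.6628 km
P4–P6: 195.0610 km
P4–P7: 156.1375 km
P5–P6: 124.5196 km
P5–P7: 55.5204 km
P6–P7: 70.3421 km
Closest pair: P1–P6 at 22.5372 km.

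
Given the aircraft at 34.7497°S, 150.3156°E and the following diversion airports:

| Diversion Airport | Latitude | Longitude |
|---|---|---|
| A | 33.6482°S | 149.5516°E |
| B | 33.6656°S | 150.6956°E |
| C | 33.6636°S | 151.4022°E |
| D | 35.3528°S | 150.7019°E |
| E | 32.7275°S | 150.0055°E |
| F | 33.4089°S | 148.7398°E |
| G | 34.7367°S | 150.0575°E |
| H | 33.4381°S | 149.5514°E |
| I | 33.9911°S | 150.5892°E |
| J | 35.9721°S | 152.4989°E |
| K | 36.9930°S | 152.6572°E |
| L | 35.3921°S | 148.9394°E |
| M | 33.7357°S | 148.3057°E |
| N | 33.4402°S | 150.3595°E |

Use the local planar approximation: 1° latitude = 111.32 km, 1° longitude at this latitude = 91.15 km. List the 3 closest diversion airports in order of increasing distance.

Distances from 34.7497°S, 150.3156°E:
A: √((1.1015·111.32)² + (-0.7640·91.15)²) = √(15035.414256 + 4849.534610) = 141.0140 km
B: √((1.0841·111.32)² + (0.3800·91.15)²) = √(14564.148020 + 1199.721769) = 125.5543 km
C: √((1.0861·111.32)² + (1.0866·91.15)²) = √(14617.934875 + 9809.632720) = 156.2932 km
D: √((-0.6031·111.32)² + (0.3863·91.15)²) = √(4507.389122 + 1239.831774) = 75.8104 km
E: √((2.0222·111.32)² + (-0.3101·91.15)²) = √(50675.099189 + 798.944991) = 226.8789 km
F: √((1.3408·111.32)² + (-1.5758·91.15)²) = √(22277.907578 + 20630.774792) = 207.1441 km
G: √((0.0130·111.32)² + (-0.2581·91.15)²) = √(2.094272 + 553.463971) = 23.5703 km
H: √((1.3116·111.32)² + (-0.7642·91.15)²) = √(21318.135157 + 4852.073966) = 161.7721 km
I: √((0.7586·111.32)² + (0.2736·91.15)²) = √(7131.355260 + 621.935765) = 88.0528 km
J: √((-1.2224·111.32)² + (2.1833·91.15)²) = √(18517.104513 + 39604.102471) = 241.0834 km
K: √((-2.2433·111.32)² + (2.3416·91.15)²) = √(62362.154090 + 45555.284669) = 328.5079 km
L: √((-0.6424·111.32)² + (-1.3762·91.15)²) = √(5113.961567 + 15735.351655) = 144.3929 km
M: √((1.0140·111.32)² + (-2.0099·91.15)²) = √(12741.551247 + 33563.113870) = 215.1852 km
N: √((1.3095·111.32)² + (0.0439·91.15)²) = √(21249.924964 + 16.011882) = 145.8285 km
Sorted: G (23.5703 km) < D (75.8104 km) < I (88.0528 km) < B (125.5543 km) < A (141.0140 km) < …

G, D, I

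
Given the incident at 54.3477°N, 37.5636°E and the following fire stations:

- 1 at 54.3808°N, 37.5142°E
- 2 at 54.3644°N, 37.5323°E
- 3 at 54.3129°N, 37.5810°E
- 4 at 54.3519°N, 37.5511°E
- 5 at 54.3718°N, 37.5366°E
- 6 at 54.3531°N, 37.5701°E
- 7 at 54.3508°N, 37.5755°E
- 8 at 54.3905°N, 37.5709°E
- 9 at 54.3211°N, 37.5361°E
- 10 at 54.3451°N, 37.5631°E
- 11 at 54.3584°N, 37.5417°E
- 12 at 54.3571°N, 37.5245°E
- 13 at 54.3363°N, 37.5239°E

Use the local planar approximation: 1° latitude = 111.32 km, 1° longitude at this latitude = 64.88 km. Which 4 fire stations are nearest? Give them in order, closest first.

Distances from 54.3477°N, 37.5636°E:
1: √((0.0331·111.32)² + (-0.0494·64.88)²) = √(13.576955 + 10.272487) = 4.8836 km
2: √((0.0167·111.32)² + (-0.0313·64.88)²) = √(3.456045 + 4.123921) = 2.7532 km
3: √((-0.0348·111.32)² + (0.0174·64.88)²) = √(15.007380 + 1.274442) = 4.0351 km
4: √((0.0042·111.32)² + (-0.0125·64.88)²) = √(0.218597 + 0.657721) = 0.9361 km
5: √((0.0241·111.32)² + (-0.0270·64.88)²) = √(7.197480 + 3.068663) = 3.2041 km
6: √((0.0054·111.32)² + (0.0065·64.88)²) = √(0.361355 + 0.177848) = 0.7343 km
7: √((0.0031·111.32)² + (0.0119·64.88)²) = √(0.119088 + 0.596095) = 0.8457 km
8: √((0.0428·111.32)² + (0.0073·64.88)²) = √(22.700422 + 0.224320) = 4.7880 km
9: √((-0.0266·111.32)² + (-0.0275·64.88)²) = √(8.768184 + 3.183370) = 3.4571 km
10: √((-0.0026·111.32)² + (-0.0005·64.88)²) = √(0.083771 + 0.001052) = 0.2912 km
11: √((0.0107·111.32)² + (-0.0219·64.88)²) = √(1.418776 + 2.018877) = 1.8541 km
12: √((0.0094·111.32)² + (-0.0391·64.88)²) = √(1.094970 + 6.435395) = 2.7442 km
13: √((-0.0114·111.32)² + (-0.0397·64.88)²) = √(1.610483 + 6.634416) = 2.8714 km
Sorted: 10 (0.2912 km) < 6 (0.7343 km) < 7 (0.8457 km) < 4 (0.9361 km) < 11 (1.8541 km) < 12 (2.7442 km) < …

10, 6, 7, 4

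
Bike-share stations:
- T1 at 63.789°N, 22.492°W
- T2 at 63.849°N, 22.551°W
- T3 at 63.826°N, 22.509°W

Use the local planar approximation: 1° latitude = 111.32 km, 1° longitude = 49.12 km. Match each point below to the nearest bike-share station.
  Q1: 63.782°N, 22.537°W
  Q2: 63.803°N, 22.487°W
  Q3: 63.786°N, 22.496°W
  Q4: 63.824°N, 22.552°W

Q1 at 63.782°N, 22.537°W:
  T1: √((0.007·111.32)² + (0.045·49.12)²) = √(0.60721 + 4.88587) = 2.344 km
  T2: √((0.067·111.32)² + (-0.014·49.12)²) = √(55.62833 + 0.47290) = 7.490 km
  T3: √((0.044·111.32)² + (0.028·49.12)²) = √(23.99119 + 1.89162) = 5.088 km
  → nearest: T1 (2.344 km)
Q2 at 63.803°N, 22.487°W:
  T1: √((-0.014·111.32)² + (-0.005·49.12)²) = √(2.42886 + 0.06032) = 1.578 km
  T2: √((0.046·111.32)² + (-0.064·49.12)²) = √(26.22177 + 9.88272) = 6.009 km
  T3: √((0.023·111.32)² + (-0.022·49.12)²) = √(6.55544 + 1.16778) = 2.779 km
  → nearest: T1 (1.578 km)
Q3 at 63.786°N, 22.496°W:
  T1: √((0.003·111.32)² + (0.004·49.12)²) = √(0.11153 + 0.03860) = 0.387 km
  T2: √((0.063·111.32)² + (-0.055·49.12)²) = √(49.18441 + 7.29864) = 7.516 km
  T3: √((0.040·111.32)² + (-0.013·49.12)²) = √(19.82743 + 0.40776) = 4.498 km
  → nearest: T1 (0.387 km)
Q4 at 63.824°N, 22.552°W:
  T1: √((-0.035·111.32)² + (0.060·49.12)²) = √(15.18037 + 8.68599) = 4.885 km
  T2: √((0.025·111.32)² + (0.001·49.12)²) = √(7.74509 + 0.00241) = 2.783 km
  T3: √((0.002·111.32)² + (0.043·49.12)²) = √(0.04957 + 4.46122) = 2.124 km
  → nearest: T3 (2.124 km)

Q1→T1; Q2→T1; Q3→T1; Q4→T3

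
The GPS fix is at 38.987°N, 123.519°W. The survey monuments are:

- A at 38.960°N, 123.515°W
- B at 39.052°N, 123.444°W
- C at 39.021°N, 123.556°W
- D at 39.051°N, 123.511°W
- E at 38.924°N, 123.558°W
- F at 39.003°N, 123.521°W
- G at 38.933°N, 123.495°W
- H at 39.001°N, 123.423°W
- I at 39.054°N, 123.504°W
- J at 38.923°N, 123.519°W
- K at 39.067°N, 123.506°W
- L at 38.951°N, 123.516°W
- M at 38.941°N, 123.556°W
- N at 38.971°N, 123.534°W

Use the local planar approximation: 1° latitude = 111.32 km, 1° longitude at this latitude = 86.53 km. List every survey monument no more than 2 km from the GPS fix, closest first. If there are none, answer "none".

Distances from 38.987°N, 123.519°W:
A: √((-0.027·111.32)² + (0.004·86.53)²) = √(9.03387 + 0.11980) = 3.026 km
B: √((0.065·111.32)² + (0.075·86.53)²) = √(52.35680 + 42.11686) = 9.720 km
C: √((0.034·111.32)² + (-0.037·86.53)²) = √(14.32532 + 10.25031) = 4.957 km
D: √((0.064·111.32)² + (0.008·86.53)²) = √(50.75822 + 0.47920) = 7.158 km
E: √((-0.063·111.32)² + (-0.039·86.53)²) = √(49.18441 + 11.38840) = 7.783 km
F: √((0.016·111.32)² + (-0.002·86.53)²) = √(3.17239 + 0.02995) = 1.790 km
G: √((-0.054·111.32)² + (0.024·86.53)²) = √(36.13549 + 4.31277) = 6.360 km
H: √((0.014·111.32)² + (0.096·86.53)²) = √(2.42886 + 69.00426) = 8.452 km
I: √((0.067·111.32)² + (0.015·86.53)²) = √(55.62833 + 1.68467) = 7.571 km
J: √((-0.064·111.32)² + (0.000·86.53)²) = √(50.75822 + 0.00000) = 7.124 km
K: √((0.080·111.32)² + (0.013·86.53)²) = √(79.30971 + 1.26538) = 8.976 km
L: √((-0.036·111.32)² + (0.003·86.53)²) = √(16.06022 + 0.06739) = 4.016 km
M: √((-0.046·111.32)² + (-0.037·86.53)²) = √(26.22177 + 10.25031) = 6.039 km
N: √((-0.016·111.32)² + (-0.015·86.53)²) = √(3.17239 + 1.68467) = 2.204 km
Threshold 2 km: F (1.790 km) is within range.

F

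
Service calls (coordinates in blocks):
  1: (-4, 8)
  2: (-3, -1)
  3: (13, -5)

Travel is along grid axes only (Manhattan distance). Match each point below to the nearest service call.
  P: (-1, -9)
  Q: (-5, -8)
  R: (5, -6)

P at (-1, -9):
  1: 20 blocks
  2: 10 blocks
  3: 18 blocks
  → nearest: 2 (10 blocks)
Q at (-5, -8):
  1: 17 blocks
  2: 9 blocks
  3: 21 blocks
  → nearest: 2 (9 blocks)
R at (5, -6):
  1: 23 blocks
  2: 13 blocks
  3: 9 blocks
  → nearest: 3 (9 blocks)

P→2; Q→2; R→3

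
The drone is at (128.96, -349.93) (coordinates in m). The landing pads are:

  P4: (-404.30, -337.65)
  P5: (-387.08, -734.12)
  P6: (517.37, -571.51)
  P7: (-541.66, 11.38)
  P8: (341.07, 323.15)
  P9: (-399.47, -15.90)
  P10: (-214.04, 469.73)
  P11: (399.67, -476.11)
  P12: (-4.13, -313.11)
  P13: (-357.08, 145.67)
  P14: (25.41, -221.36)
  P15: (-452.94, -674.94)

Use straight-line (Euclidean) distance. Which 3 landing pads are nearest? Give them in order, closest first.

P12, P14, P11

Distances from (128.96, -349.93):
P4: √((-533.26)² + (12.28)²) = √(284366.2276 + 150.7984) = 533.40 m
P5: √((-516.04)² + (-384.19)²) = √(266297.2816 + 147601.9561) = 643.35 m
P6: √((388.41)² + (-221.58)²) = √(150862.3281 + 49097.6964) = 447.17 m
P7: √((-670.62)² + (361.31)²) = √(449731.1844 + 130544.9161) = 761.76 m
P8: √((212.11)² + (673.08)²) = √(44990.6521 + 453036.6864) = 705.71 m
P9: √((-528.43)² + (334.03)²) = √(279238.2649 + 111576.0409) = 625.15 m
P10: √((-343.00)² + (819.66)²) = √(117649.0000 + 671842.5156) = 888.53 m
P11: √((270.71)² + (-126.18)²) = √(73283.9041 + 15921.3924) = 298.67 m
P12: √((-133.09)² + (36.82)²) = √(17712.9481 + 1355.7124) = 138.09 m
P13: √((-486.04)² + (495.60)²) = √(236234.8816 + 245619.3600) = 694.16 m
P14: √((-103.55)² + (128.57)²) = √(10722.6025 + 16530.2449) = 165.08 m
P15: √((-581.90)² + (-325.01)²) = √(338607.6100 + 105631.5001) = 666.51 m
Sorted: P12 (138.09 m) < P14 (165.08 m) < P11 (298.67 m) < P6 (447.17 m) < P4 (533.40 m) < …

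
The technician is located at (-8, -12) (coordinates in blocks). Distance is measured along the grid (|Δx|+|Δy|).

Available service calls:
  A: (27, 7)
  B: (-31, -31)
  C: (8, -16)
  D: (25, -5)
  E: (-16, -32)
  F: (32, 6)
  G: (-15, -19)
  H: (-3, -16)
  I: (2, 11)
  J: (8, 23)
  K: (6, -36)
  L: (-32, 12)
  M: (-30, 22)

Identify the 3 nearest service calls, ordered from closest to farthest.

H, G, C

Distances from (-8, -12):
A: 54 blocks
B: 42 blocks
C: 20 blocks
D: 40 blocks
E: 28 blocks
F: 58 blocks
G: 14 blocks
H: 9 blocks
I: 33 blocks
J: 51 blocks
K: 38 blocks
L: 48 blocks
M: 56 blocks
Sorted: H (9 blocks) < G (14 blocks) < C (20 blocks) < E (28 blocks) < I (33 blocks) < …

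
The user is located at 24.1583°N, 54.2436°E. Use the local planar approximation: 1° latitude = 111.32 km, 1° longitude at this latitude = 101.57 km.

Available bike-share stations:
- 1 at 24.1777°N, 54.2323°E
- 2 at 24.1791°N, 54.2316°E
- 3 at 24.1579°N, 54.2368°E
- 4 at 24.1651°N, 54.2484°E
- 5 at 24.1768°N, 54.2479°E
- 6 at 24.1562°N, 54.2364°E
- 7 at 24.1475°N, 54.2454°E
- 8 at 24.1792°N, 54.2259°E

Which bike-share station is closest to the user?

3

Distances from 24.1583°N, 54.2436°E:
1: √((0.0194·111.32)² + (-0.0113·101.57)²) = √(4.663907 + 1.317309) = 2.4457 km
2: √((0.0208·111.32)² + (-0.0120·101.57)²) = √(5.361336 + 1.485571) = 2.6167 km
3: √((-0.0004·111.32)² + (-0.0068·101.57)²) = √(0.001983 + 0.477033) = 0.6921 km
4: √((0.0068·111.32)² + (0.0048·101.57)²) = √(0.573013 + 0.237691) = 0.9004 km
5: √((0.0185·111.32)² + (0.0043·101.57)²) = √(4.241211 + 0.190751) = 2.1052 km
6: √((-0.0021·111.32)² + (-0.0072·101.57)²) = √(0.054649 + 0.534806) = 0.7678 km
7: √((-0.0108·111.32)² + (0.0018·101.57)²) = √(1.445419 + 0.033425) = 1.2161 km
8: √((0.0209·111.32)² + (-0.0177·101.57)²) = √(5.413012 + 3.232045) = 2.9402 km
Minimum: 3 at 0.6921 km.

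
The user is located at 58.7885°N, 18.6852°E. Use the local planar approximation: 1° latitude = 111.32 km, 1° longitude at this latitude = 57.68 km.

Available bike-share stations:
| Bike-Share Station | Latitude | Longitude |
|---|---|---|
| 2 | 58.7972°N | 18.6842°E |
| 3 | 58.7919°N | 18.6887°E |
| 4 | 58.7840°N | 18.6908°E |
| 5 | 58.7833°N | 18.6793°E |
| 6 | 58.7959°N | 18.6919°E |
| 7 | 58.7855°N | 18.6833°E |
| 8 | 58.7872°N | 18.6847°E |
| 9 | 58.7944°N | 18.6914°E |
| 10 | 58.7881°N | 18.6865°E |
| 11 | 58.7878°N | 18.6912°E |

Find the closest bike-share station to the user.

10

Distances from 58.7885°N, 18.6852°E:
2: √((0.0087·111.32)² + (-0.0010·57.68)²) = √(0.937961 + 0.003327) = 0.9702 km
3: √((0.0034·111.32)² + (0.0035·57.68)²) = √(0.143253 + 0.040756) = 0.4290 km
4: √((-0.0045·111.32)² + (0.0056·57.68)²) = √(0.250941 + 0.104334) = 0.5960 km
5: √((-0.0052·111.32)² + (-0.0059·57.68)²) = √(0.335084 + 0.115812) = 0.6715 km
6: √((0.0074·111.32)² + (0.0067·57.68)²) = √(0.678594 + 0.149348) = 0.9099 km
7: √((-0.0030·111.32)² + (-0.0019·57.68)²) = √(0.111529 + 0.012010) = 0.3515 km
8: √((-0.0013·111.32)² + (-0.0005·57.68)²) = √(0.020943 + 0.000832) = 0.1476 km
9: √((0.0059·111.32)² + (0.0062·57.68)²) = √(0.431370 + 0.127889) = 0.7478 km
10: √((-0.0004·111.32)² + (0.0013·57.68)²) = √(0.001983 + 0.005623) = 0.0872 km
11: √((-0.0007·111.32)² + (0.0060·57.68)²) = √(0.006072 + 0.119771) = 0.3547 km
Minimum: 10 at 0.0872 km.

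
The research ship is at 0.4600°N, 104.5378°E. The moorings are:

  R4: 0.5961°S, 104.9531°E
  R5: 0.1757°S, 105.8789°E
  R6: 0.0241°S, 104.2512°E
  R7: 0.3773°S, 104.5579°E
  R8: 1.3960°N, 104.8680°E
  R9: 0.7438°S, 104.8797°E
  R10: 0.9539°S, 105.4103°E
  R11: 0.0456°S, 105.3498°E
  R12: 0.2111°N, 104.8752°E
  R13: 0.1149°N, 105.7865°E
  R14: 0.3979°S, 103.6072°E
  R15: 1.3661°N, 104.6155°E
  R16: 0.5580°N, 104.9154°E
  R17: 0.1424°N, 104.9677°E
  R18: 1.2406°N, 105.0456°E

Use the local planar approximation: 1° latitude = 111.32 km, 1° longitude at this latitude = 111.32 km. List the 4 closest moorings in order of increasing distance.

R16, R12, R17, R6

Distances from 0.4600°N, 104.5378°E:
R4: 126.3284 km
R5: 165.2142 km
R6: 62.6260 km
R7: 93.2351 km
R8: 110.4891 km
R9: 139.3071 km
R10: 184.9511 km
R11: 106.4824 km
R12: 46.6735 km
R13: 144.2162 km
R14: 140.8983 km
R15: 101.2372 km
R16: 43.4270 km
R17: 59.4999 km
R18: 103.6650 km
Sorted: R16 (43.4270 km) < R12 (46.6735 km) < R17 (59.4999 km) < R6 (62.6260 km) < R7 (93.2351 km) < R15 (101.2372 km) < …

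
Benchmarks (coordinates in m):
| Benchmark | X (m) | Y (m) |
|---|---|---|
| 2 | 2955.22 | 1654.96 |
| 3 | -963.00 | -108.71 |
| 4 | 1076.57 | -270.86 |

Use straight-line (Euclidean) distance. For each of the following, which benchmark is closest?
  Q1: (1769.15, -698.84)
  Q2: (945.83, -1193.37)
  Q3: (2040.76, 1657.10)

Q1→4; Q2→4; Q3→2

Q1 at (1769.15, -698.84):
  2: 2635.74 m
  3: 2795.16 m
  4: 814.15 m
  → nearest: 4 (814.15 m)
Q2 at (945.83, -1193.37):
  2: 3485.78 m
  3: 2195.48 m
  4: 931.73 m
  → nearest: 4 (931.73 m)
Q3 at (2040.76, 1657.10):
  2: 914.46 m
  3: 3484.34 m
  4: 2155.62 m
  → nearest: 2 (914.46 m)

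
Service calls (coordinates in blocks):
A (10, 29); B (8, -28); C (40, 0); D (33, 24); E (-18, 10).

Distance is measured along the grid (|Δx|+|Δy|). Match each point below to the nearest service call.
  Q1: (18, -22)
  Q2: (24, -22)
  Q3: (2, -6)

Q1 at (18, -22):
  A: |-8| + |51| = 8 + 51 = 59 blocks
  B: |-10| + |-6| = 10 + 6 = 16 blocks
  C: |22| + |22| = 22 + 22 = 44 blocks
  D: |15| + |46| = 15 + 46 = 61 blocks
  E: |-36| + |32| = 36 + 32 = 68 blocks
  → nearest: B (16 blocks)
Q2 at (24, -22):
  A: |-14| + |51| = 14 + 51 = 65 blocks
  B: |-16| + |-6| = 16 + 6 = 22 blocks
  C: |16| + |22| = 16 + 22 = 38 blocks
  D: |9| + |46| = 9 + 46 = 55 blocks
  E: |-42| + |32| = 42 + 32 = 74 blocks
  → nearest: B (22 blocks)
Q3 at (2, -6):
  A: |8| + |35| = 8 + 35 = 43 blocks
  B: |6| + |-22| = 6 + 22 = 28 blocks
  C: |38| + |6| = 38 + 6 = 44 blocks
  D: |31| + |30| = 31 + 30 = 61 blocks
  E: |-20| + |16| = 20 + 16 = 36 blocks
  → nearest: B (28 blocks)

Q1→B; Q2→B; Q3→B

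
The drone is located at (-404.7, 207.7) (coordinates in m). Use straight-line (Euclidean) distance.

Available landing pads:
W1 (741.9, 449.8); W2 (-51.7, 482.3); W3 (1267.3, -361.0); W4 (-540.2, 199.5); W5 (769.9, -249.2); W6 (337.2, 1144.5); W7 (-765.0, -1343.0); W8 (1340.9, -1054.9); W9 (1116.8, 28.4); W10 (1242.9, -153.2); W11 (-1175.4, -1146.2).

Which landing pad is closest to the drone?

Distances from (-404.7, 207.7):
W1: √((1146.6)² + (242.1)²) = √(1314691.560 + 58612.410) = 1171.9 m
W2: √((353.0)² + (274.6)²) = √(124609.000 + 75405.160) = 447.2 m
W3: √((1672.0)² + (-568.7)²) = √(2795584.000 + 323419.690) = 1766.1 m
W4: √((-135.5)² + (-8.2)²) = √(18360.250 + 67.240) = 135.7 m
W5: √((1174.6)² + (-456.9)²) = √(1379685.160 + 208757.610) = 1260.3 m
W6: √((741.9)² + (936.8)²) = √(550415.610 + 877594.240) = 1195.0 m
W7: √((-360.3)² + (-1550.7)²) = √(129816.090 + 2404670.490) = 1592.0 m
W8: √((1745.6)² + (-1262.6)²) = √(3047119.360 + 1594158.760) = 2154.4 m
W9: √((1521.5)² + (-179.3)²) = √(2314962.250 + 32148.490) = 1532.0 m
W10: √((1647.6)² + (-360.9)²) = √(2714585.760 + 130248.810) = 1686.7 m
W11: √((-770.7)² + (-1353.9)²) = √(593978.490 + 1833045.210) = 1557.9 m
Minimum: W4 at 135.7 m.

W4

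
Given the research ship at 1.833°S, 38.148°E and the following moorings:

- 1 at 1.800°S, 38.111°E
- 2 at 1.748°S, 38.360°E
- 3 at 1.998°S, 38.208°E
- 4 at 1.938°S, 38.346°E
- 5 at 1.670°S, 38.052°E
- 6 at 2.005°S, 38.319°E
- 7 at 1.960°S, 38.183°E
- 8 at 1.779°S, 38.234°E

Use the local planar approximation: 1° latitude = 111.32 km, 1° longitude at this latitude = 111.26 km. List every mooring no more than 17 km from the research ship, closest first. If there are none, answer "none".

1, 8, 7

Distances from 1.833°S, 38.148°E:
1: √((0.033·111.32)² + (-0.037·111.26)²) = √(13.49504 + 16.94656) = 5.517 km
2: √((0.085·111.32)² + (0.212·111.26)²) = √(89.53323 + 556.35223) = 25.414 km
3: √((-0.165·111.32)² + (0.060·111.26)²) = √(337.37608 + 44.56364) = 19.543 km
4: √((-0.105·111.32)² + (0.198·111.26)²) = √(136.62337 + 485.29799) = 24.938 km
5: √((0.163·111.32)² + (-0.096·111.26)²) = √(329.24683 + 114.08291) = 21.055 km
6: √((-0.172·111.32)² + (0.171·111.26)²) = √(366.60914 + 361.96813) = 26.992 km
7: √((-0.127·111.32)² + (0.035·111.26)²) = √(199.87286 + 15.16401) = 14.664 km
8: √((0.054·111.32)² + (0.086·111.26)²) = √(36.13549 + 91.55351) = 11.300 km
Threshold 17 km: 1 (5.517 km), 8 (11.300 km), 7 (14.664 km) are within range.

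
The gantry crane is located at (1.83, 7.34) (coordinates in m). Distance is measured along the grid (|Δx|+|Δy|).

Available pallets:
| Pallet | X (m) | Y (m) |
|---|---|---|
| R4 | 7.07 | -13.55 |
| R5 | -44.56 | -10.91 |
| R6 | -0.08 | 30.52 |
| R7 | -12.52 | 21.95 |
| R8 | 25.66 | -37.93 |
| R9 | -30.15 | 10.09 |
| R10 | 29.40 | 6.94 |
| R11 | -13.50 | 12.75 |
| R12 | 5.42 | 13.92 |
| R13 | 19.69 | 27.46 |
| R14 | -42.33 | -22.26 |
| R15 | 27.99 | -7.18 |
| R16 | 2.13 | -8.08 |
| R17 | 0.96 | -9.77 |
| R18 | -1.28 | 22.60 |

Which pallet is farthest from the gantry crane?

R14

Distances from (1.83, 7.34):
R4: |5.24| + |-20.89| = 5.24 + 20.89 = 26.13 m
R5: |-46.39| + |-18.25| = 46.39 + 18.25 = 64.64 m
R6: |-1.91| + |23.18| = 1.91 + 23.18 = 25.09 m
R7: |-14.35| + |14.61| = 14.35 + 14.61 = 28.96 m
R8: |23.83| + |-45.27| = 23.83 + 45.27 = 69.10 m
R9: |-31.98| + |2.75| = 31.98 + 2.75 = 34.73 m
R10: |27.57| + |-0.40| = 27.57 + 0.40 = 27.97 m
R11: |-15.33| + |5.41| = 15.33 + 5.41 = 20.74 m
R12: |3.59| + |6.58| = 3.59 + 6.58 = 10.17 m
R13: |17.86| + |20.12| = 17.86 + 20.12 = 37.98 m
R14: |-44.16| + |-29.60| = 44.16 + 29.60 = 73.76 m
R15: |26.16| + |-14.52| = 26.16 + 14.52 = 40.68 m
R16: |0.30| + |-15.42| = 0.30 + 15.42 = 15.72 m
R17: |-0.87| + |-17.11| = 0.87 + 17.11 = 17.98 m
R18: |-3.11| + |15.26| = 3.11 + 15.26 = 18.37 m
Maximum: R14 at 73.76 m.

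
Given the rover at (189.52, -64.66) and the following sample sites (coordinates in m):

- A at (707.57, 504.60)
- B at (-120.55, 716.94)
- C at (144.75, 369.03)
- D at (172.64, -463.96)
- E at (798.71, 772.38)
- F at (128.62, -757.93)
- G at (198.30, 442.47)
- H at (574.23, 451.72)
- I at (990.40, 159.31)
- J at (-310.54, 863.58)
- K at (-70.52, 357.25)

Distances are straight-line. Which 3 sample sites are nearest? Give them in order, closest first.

Distances from (189.52, -64.66):
A: √((518.05)² + (569.26)²) = √(268375.8025 + 324056.9476) = 769.70 m
B: √((-310.07)² + (781.60)²) = √(96143.4049 + 610898.5600) = 840.86 m
C: √((-44.77)² + (433.69)²) = √(2004.3529 + 188087.0161) = 435.99 m
D: √((-16.88)² + (-399.30)²) = √(284.9344 + 159440.4900) = 399.66 m
E: √((609.19)² + (837.04)²) = √(371112.4561 + 700635.9616) = 1035.25 m
F: √((-60.90)² + (-693.27)²) = √(3708.8100 + 480623.2929) = 695.94 m
G: √((8.78)² + (507.13)²) = √(77.0884 + 257180.8369) = 507.21 m
H: √((384.71)² + (516.38)²) = √(148001.7841 + 266648.3044) = 643.93 m
I: √((800.88)² + (223.97)²) = √(641408.7744 + 50162.5609) = 831.61 m
J: √((-500.06)² + (928.24)²) = √(250060.0036 + 861629.4976) = 1054.37 m
K: √((-260.04)² + (421.91)²) = √(67620.8016 + 178008.0481) = 495.61 m
Sorted: D (399.66 m) < C (435.99 m) < K (495.61 m) < G (507.21 m) < H (643.93 m) < …

D, C, K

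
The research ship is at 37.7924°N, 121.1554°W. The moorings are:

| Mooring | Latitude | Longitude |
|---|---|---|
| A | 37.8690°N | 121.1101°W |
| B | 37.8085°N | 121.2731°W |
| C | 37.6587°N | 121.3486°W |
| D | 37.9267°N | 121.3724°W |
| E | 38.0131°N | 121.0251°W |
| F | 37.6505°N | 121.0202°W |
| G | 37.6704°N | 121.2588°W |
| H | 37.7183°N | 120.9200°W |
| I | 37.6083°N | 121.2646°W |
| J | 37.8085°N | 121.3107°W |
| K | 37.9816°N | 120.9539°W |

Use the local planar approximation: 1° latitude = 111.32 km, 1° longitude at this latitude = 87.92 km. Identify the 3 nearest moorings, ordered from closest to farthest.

Distances from 37.7924°N, 121.1554°W:
A: 9.4114 km
B: 10.5022 km
C: 22.5842 km
D: 24.2385 km
E: 27.1080 km
F: 19.7691 km
G: 16.3429 km
H: 22.2796 km
I: 22.6314 km
J: 13.7711 km
K: 27.5218 km
Sorted: A (9.4114 km) < B (10.5022 km) < J (13.7711 km) < G (16.3429 km) < F (19.7691 km) < …

A, B, J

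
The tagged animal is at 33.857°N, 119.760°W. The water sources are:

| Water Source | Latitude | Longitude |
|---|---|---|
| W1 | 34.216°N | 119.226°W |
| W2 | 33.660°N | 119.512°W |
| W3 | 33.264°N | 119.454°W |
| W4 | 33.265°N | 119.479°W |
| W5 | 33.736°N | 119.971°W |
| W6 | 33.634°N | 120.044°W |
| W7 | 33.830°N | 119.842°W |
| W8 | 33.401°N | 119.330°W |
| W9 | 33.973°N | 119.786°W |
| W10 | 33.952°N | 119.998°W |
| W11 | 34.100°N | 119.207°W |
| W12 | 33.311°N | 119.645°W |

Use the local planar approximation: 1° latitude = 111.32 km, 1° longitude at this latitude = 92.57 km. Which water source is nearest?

W7

Distances from 33.857°N, 119.760°W:
W1: √((0.359·111.32)² + (0.534·92.57)²) = √(1597.11170 + 2443.56019) = 63.566 km
W2: √((-0.197·111.32)² + (0.248·92.57)²) = √(480.92665 + 527.04038) = 31.748 km
W3: √((-0.593·111.32)² + (0.306·92.57)²) = √(4357.68448 + 802.38607) = 71.834 km
W4: √((-0.592·111.32)² + (0.281·92.57)²) = √(4342.99979 + 676.63299) = 70.849 km
W5: √((-0.121·111.32)² + (-0.211·92.57)²) = √(181.43336 + 381.50957) = 23.726 km
W6: √((-0.223·111.32)² + (-0.284·92.57)²) = √(616.24885 + 691.15779) = 36.158 km
W7: √((-0.027·111.32)² + (-0.082·92.57)²) = √(9.03387 + 57.61933) = 8.164 km
W8: √((-0.456·111.32)² + (0.430·92.57)²) = √(2576.77252 + 1584.44599) = 64.508 km
W9: √((0.116·111.32)² + (-0.026·92.57)²) = √(166.74867 + 5.79278) = 13.136 km
W10: √((0.095·111.32)² + (-0.238·92.57)²) = √(111.83909 + 485.39404) = 24.438 km
W11: √((0.243·111.32)² + (0.553·92.57)²) = √(731.74362 + 2620.53998) = 57.899 km
W12: √((-0.546·111.32)² + (0.115·92.57)²) = √(3694.29592 + 113.32773) = 61.706 km
Minimum: W7 at 8.164 km.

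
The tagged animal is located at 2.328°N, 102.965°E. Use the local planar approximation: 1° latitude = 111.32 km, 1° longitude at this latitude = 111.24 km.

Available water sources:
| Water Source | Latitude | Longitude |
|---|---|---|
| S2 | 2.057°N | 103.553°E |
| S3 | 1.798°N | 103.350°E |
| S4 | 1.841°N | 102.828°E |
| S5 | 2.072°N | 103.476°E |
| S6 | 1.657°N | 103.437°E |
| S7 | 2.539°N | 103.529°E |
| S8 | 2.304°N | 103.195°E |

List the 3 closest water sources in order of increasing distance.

S8, S4, S5

Distances from 2.328°N, 102.965°E:
S2: 72.031 km
S3: 72.905 km
S4: 56.314 km
S5: 63.587 km
S6: 91.303 km
S7: 66.992 km
S8: 25.724 km
Sorted: S8 (25.724 km) < S4 (56.314 km) < S5 (63.587 km) < S7 (66.992 km) < S2 (72.031 km) < …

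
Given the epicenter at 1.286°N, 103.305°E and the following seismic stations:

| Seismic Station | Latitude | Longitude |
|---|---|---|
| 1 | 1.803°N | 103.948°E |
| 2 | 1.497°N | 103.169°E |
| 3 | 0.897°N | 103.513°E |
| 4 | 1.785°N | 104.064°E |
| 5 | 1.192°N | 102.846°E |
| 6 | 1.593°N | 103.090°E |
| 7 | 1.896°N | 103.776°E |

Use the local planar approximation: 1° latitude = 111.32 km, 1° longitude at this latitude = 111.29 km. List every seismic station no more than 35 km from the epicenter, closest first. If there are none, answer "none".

2

Distances from 1.286°N, 103.305°E:
1: 91.832 km
2: 27.943 km
3: 49.102 km
4: 101.097 km
5: 52.143 km
6: 41.719 km
7: 85.783 km
Threshold 35 km: 2 (27.943 km) is within range.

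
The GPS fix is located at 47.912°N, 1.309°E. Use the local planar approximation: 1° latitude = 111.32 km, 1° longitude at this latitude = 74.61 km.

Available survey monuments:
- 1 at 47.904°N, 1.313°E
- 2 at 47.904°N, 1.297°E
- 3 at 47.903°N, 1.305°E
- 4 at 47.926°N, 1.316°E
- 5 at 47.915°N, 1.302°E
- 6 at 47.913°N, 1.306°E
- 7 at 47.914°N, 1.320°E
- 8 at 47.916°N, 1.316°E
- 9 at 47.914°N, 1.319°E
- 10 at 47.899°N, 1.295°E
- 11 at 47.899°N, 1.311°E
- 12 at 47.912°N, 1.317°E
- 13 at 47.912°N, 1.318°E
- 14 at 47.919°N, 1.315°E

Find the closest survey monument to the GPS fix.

6

Distances from 47.912°N, 1.309°E:
1: √((-0.008·111.32)² + (0.004·74.61)²) = √(0.79310 + 0.08907) = 0.939 km
2: √((-0.008·111.32)² + (-0.012·74.61)²) = √(0.79310 + 0.80160) = 1.263 km
3: √((-0.009·111.32)² + (-0.004·74.61)²) = √(1.00376 + 0.08907) = 1.045 km
4: √((0.014·111.32)² + (0.007·74.61)²) = √(2.42886 + 0.27277) = 1.644 km
5: √((0.003·111.32)² + (-0.007·74.61)²) = √(0.11153 + 0.27277) = 0.620 km
6: √((0.001·111.32)² + (-0.003·74.61)²) = √(0.01239 + 0.05010) = 0.250 km
7: √((0.002·111.32)² + (0.011·74.61)²) = √(0.04957 + 0.67356) = 0.850 km
8: √((0.004·111.32)² + (0.007·74.61)²) = √(0.19827 + 0.27277) = 0.686 km
9: √((0.002·111.32)² + (0.010·74.61)²) = √(0.04957 + 0.55667) = 0.779 km
10: √((-0.013·111.32)² + (-0.014·74.61)²) = √(2.09427 + 1.09106) = 1.785 km
11: √((-0.013·111.32)² + (0.002·74.61)²) = √(2.09427 + 0.02227) = 1.455 km
12: √((0.000·111.32)² + (0.008·74.61)²) = √(0.00000 + 0.35627) = 0.597 km
13: √((0.000·111.32)² + (0.009·74.61)²) = √(0.00000 + 0.45090) = 0.671 km
14: √((0.007·111.32)² + (0.006·74.61)²) = √(0.60721 + 0.20040) = 0.899 km
Minimum: 6 at 0.250 km.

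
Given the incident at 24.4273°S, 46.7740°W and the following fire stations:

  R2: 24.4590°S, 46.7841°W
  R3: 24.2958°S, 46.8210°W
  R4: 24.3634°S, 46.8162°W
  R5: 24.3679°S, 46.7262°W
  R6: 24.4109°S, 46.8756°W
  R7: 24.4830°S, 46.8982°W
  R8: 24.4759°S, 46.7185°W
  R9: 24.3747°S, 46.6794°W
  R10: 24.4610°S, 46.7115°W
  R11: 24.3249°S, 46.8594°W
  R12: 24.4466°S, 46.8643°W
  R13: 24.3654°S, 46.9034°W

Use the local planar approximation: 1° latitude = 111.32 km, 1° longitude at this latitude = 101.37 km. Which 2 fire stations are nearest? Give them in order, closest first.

Distances from 24.4273°S, 46.7740°W:
R2: √((-0.0317·111.32)² + (-0.0101·101.37)²) = √(12.452740 + 1.048242) = 3.6744 km
R3: √((0.1315·111.32)² + (-0.0470·101.37)²) = √(214.288024 + 22.699412) = 15.3944 km
R4: √((0.0639·111.32)² + (-0.0422·101.37)²) = √(50.599720 + 18.299693) = 8.3006 km
R5: √((0.0594·111.32)² + (0.0478·101.37)²) = √(43.723940 + 23.478735) = 8.1977 km
R6: √((0.0164·111.32)² + (-0.1016·101.37)²) = √(3.332991 + 106.073356) = 10.4597 km
R7: √((-0.0557·111.32)² + (-0.1242·101.37)²) = √(38.446498 + 158.511978) = 14.0342 km
R8: √((-0.0486·111.32)² + (0.0555·101.37)²) = √(29.269745 + 31.652270) = 7.8053 km
R9: √((0.0526·111.32)² + (0.0946·101.37)²) = √(34.286084 + 91.960467) = 11.2359 km
R10: √((-0.0337·111.32)² + (0.0625·101.37)²) = √(14.073632 + 40.140144) = 7.3630 km
R11: √((0.1024·111.32)² + (-0.0854·101.37)²) = √(129.941031 + 74.943614) = 14.3138 km
R12: √((-0.0193·111.32)² + (-0.0903·101.37)²) = √(4.615949 + 83.790425) = 9.4025 km
R13: √((0.0619·111.32)² + (-0.1294·101.37)²) = √(47.481857 + 172.062982) = 14.8170 km
Sorted: R2 (3.6744 km) < R10 (7.3630 km) < R8 (7.8053 km) < R5 (8.1977 km) < …

R2, R10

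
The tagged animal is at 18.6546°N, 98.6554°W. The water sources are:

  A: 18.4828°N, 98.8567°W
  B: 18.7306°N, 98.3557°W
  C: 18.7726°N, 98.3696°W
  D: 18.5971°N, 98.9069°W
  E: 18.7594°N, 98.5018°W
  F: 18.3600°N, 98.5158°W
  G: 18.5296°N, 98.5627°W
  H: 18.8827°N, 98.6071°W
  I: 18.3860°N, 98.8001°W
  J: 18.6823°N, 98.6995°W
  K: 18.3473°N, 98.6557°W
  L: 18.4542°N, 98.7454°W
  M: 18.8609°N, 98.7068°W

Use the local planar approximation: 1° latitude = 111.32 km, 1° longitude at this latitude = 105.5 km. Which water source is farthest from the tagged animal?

Distances from 18.6546°N, 98.6554°W:
A: √((-0.1718·111.32)² + (-0.2013·105.5)²) = √(365.757057 + 451.016540) = 28.5793 km
B: √((0.0760·111.32)² + (0.2997·105.5)²) = √(71.577015 + 999.720057) = 32.7307 km
C: √((0.1180·111.32)² + (0.2858·105.5)²) = √(172.548191 + 909.137074) = 32.8890 km
D: √((-0.0575·111.32)² + (-0.2515·105.5)²) = √(40.971521 + 704.013356) = 27.2944 km
E: √((0.1048·111.32)² + (0.1536·105.5)²) = √(136.103396 + 262.595543) = 19.9674 km
F: √((-0.2946·111.32)² + (0.1396·105.5)²) = √(1075.503629 + 216.908093) = 35.9501 km
G: √((-0.1250·111.32)² + (0.0927·105.5)²) = √(193.627225 + 95.645466) = 17.0080 km
H: √((0.2281·111.32)² + (0.0483·105.5)²) = √(644.758336 + 25.965649) = 25.8983 km
I: √((-0.2686·111.32)² + (-0.1447·105.5)²) = √(894.043010 + 233.046176) = 33.5721 km
J: √((0.0277·111.32)² + (-0.0441·105.5)²) = √(9.508367 + 21.646222) = 5.5816 km
K: √((-0.3073·111.32)² + (-0.0003·105.5)²) = √(1170.230777 + 0.001002) = 34.2087 km
L: √((-0.2004·111.32)² + (-0.0900·105.5)²) = √(497.670422 + 90.155025) = 24.2451 km
M: √((0.2063·111.32)² + (-0.0514·105.5)²) = √(527.405739 + 29.405675) = 23.5969 km
Maximum: F at 35.9501 km.

F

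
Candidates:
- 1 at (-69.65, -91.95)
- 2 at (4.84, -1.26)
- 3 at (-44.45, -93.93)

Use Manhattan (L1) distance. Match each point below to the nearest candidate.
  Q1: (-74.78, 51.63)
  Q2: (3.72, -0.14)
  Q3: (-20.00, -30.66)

Q1 at (-74.78, 51.63):
  1: |5.13| + |-143.58| = 5.13 + 143.58 = 148.71
  2: |79.62| + |-52.89| = 79.62 + 52.89 = 132.51
  3: |30.33| + |-145.56| = 30.33 + 145.56 = 175.89
  → nearest: 2 (132.51)
Q2 at (3.72, -0.14):
  1: |-73.37| + |-91.81| = 73.37 + 91.81 = 165.18
  2: |1.12| + |-1.12| = 1.12 + 1.12 = 2.24
  3: |-48.17| + |-93.79| = 48.17 + 93.79 = 141.96
  → nearest: 2 (2.24)
Q3 at (-20.00, -30.66):
  1: |-49.65| + |-61.29| = 49.65 + 61.29 = 110.94
  2: |24.84| + |29.40| = 24.84 + 29.40 = 54.24
  3: |-24.45| + |-63.27| = 24.45 + 63.27 = 87.72
  → nearest: 2 (54.24)

Q1→2; Q2→2; Q3→2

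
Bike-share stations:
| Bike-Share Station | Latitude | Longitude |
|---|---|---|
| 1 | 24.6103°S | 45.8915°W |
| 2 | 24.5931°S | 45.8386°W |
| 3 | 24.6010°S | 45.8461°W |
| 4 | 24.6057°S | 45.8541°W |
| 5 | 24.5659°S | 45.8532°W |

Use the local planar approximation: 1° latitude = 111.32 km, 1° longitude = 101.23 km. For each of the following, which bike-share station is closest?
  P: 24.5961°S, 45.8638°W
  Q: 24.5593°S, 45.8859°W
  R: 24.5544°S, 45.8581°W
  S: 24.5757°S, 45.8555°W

P at 24.5961°S, 45.8638°W:
  1: 3.2189 km
  2: 2.5728 km
  3: 1.8730 km
  4: 1.4513 km
  5: 3.5290 km
  → nearest: 4 (1.4513 km)
Q at 24.5593°S, 45.8859°W:
  1: 5.7056 km
  2: 6.0897 km
  3: 6.1466 km
  4: 6.0863 km
  5: 3.3908 km
  → nearest: 5 (3.3908 km)
R at 24.5544°S, 45.8581°W:
  1: 7.0820 km
  2: 4.7388 km
  3: 5.3278 km
  4: 5.7251 km
  5: 1.3729 km
  → nearest: 5 (1.3729 km)
S at 24.5757°S, 45.8555°W:
  1: 5.3025 km
  2: 2.5843 km
  3: 2.9728 km
  4: 3.3426 km
  5: 1.1155 km
  → nearest: 5 (1.1155 km)

P→4; Q→5; R→5; S→5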